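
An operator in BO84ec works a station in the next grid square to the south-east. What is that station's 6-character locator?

BO84fb

Longitude subsquare e = 4; +1 → 5 = f.
Latitude subsquare c = 2; −1 → 1 = b.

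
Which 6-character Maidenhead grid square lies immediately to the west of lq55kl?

Longitude subsquare k = 10; −1 → 9 = j.
The latitude characters are unchanged.

LQ55jl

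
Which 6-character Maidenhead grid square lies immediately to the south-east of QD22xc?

QD32ab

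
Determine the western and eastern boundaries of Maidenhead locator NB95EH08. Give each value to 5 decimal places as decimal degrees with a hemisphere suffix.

98.33333° E, 98.34167° E

Field N=13, B=1: +13·20° lon, +1·10° lat → SW at lon 80°, lat -80°.
Square 9, 5: +9·2° lon, +5·1° lat → SW at lon 98°, lat -75°.
Subsquare e=4, h=7: +4·0.0833333° lon, +7·0.0416667° lat → SW at lon 98.3333°, lat -74.7083°.
Extended square 0, 8: +0·0.00833333° lon, +8·0.00416667° lat → SW at lon 98.3333°, lat -74.675°.
Cell spans 0.00833333° lon × 0.00416667° lat.
west 98.33333° E, east 98.34167° E.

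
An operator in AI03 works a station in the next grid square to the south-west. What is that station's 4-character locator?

Longitude square 0; −1 → -1, wraps to 9, carry into field.
Longitude field A = 0; −1 → -1, wraps to 17 = R, wrapping around the antimeridian.
Latitude square 3; −1 → 2.

RI92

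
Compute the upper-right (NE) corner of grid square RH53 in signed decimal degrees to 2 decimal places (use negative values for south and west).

Field R=17, H=7: +17·20° lon, +7·10° lat → SW at lon 160°, lat -20°.
Square 5, 3: +5·2° lon, +3·1° lat → SW at lon 170°, lat -17°.
Cell spans 2° lon × 1° lat. NE corner is SW corner plus one full cell.
latitude -16.00, longitude 172.00.

-16.00, 172.00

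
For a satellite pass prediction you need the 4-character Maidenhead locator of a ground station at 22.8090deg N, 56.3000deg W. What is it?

GL12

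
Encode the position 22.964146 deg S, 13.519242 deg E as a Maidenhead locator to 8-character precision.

Offset from 180°W / 90°S: lon 193.51924°, lat 67.03585°.
Field: lon ⌊193.51924/20⌋ = 9 → J; lat ⌊67.03585/10⌋ = 6 → G.
Square: lon ⌊13.51924/2⌋ = 6; lat ⌊7.03585/1⌋ = 7.
Subsquare: lon ⌊1.51924/0.0833333⌋ = 18 → s; lat ⌊0.03585/0.0416667⌋ = 0 → a.
Extended square: lon ⌊0.01924/0.00833333⌋ = 2; lat ⌊0.03585/0.00416667⌋ = 8.

JG67sa28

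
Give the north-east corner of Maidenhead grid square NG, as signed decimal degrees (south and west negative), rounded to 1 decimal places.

-20.0, 100.0

Field N=13, G=6: +13·20° lon, +6·10° lat → SW at lon 80°, lat -30°.
Cell spans 20° lon × 10° lat. NE corner is SW corner plus one full cell.
latitude -20.0, longitude 100.0.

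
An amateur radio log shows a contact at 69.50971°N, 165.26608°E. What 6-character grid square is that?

RP29pm

Shift to the Maidenhead origin (180°W, 90°S): lon 345.2661, lat 159.5097.
Field (20°×10°, letters A–R): 345.2661/20 → 17 → R, 159.5097/10 → 15 → P; chars RP.
Square (2°×1°, digits 0–9): 5.2661/2 → 2, 9.5097/1 → 9; chars 29.
Subsquare (5′×2.5′, letters a–x): 1.2661/0.0833333 → 15 → p, 0.5097/0.0416667 → 12 → m; chars pm.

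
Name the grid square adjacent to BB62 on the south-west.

BB51

Longitude square 6; −1 → 5.
Latitude square 2; −1 → 1.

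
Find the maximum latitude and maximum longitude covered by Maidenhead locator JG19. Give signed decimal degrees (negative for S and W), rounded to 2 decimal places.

-20.00, 4.00

Field J=9, G=6: +9·20° lon, +6·10° lat → SW at lon 0°, lat -30°.
Square 1, 9: +1·2° lon, +9·1° lat → SW at lon 2°, lat -21°.
Cell spans 2° lon × 1° lat. NE corner is SW corner plus one full cell.
latitude -20.00, longitude 4.00.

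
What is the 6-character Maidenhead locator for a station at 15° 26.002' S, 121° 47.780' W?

CH94cn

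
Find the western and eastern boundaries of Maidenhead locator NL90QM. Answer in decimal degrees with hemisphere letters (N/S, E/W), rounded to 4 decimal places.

99.3333° E, 99.4167° E

Field N=13, L=11: +13·20° lon, +11·10° lat → SW at lon 80°, lat 20°.
Square 9, 0: +9·2° lon, +0·1° lat → SW at lon 98°, lat 20°.
Subsquare q=16, m=12: +16·0.0833333° lon, +12·0.0416667° lat → SW at lon 99.3333°, lat 20.5°.
Cell spans 0.0833333° lon × 0.0416667° lat.
west 99.3333° E, east 99.4167° E.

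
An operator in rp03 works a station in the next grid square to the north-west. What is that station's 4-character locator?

Longitude square 0; −1 → -1, wraps to 9, carry into field.
Longitude field R = 17; −1 → 16 = Q.
Latitude square 3; +1 → 4.

QP94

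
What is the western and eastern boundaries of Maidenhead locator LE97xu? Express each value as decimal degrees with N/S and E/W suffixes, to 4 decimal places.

59.9167° E, 60.0000° E

Field L=11, E=4: +11·20° lon, +4·10° lat → SW at lon 40°, lat -50°.
Square 9, 7: +9·2° lon, +7·1° lat → SW at lon 58°, lat -43°.
Subsquare x=23, u=20: +23·0.0833333° lon, +20·0.0416667° lat → SW at lon 59.9167°, lat -42.1667°.
Cell spans 0.0833333° lon × 0.0416667° lat.
west 59.9167° E, east 60.0000° E.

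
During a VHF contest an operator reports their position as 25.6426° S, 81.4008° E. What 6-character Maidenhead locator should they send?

Add 180° to longitude and 90° to latitude: 261.4008, 64.3574.
Field: lon ⌊261.4008/20⌋ = 13 → N; lat ⌊64.3574/10⌋ = 6 → G.
Square: lon ⌊1.4008/2⌋ = 0; lat ⌊4.3574/1⌋ = 4.
Subsquare: lon ⌊1.4008/0.0833333⌋ = 16 → q; lat ⌊0.3574/0.0416667⌋ = 8 → i.

NG04qi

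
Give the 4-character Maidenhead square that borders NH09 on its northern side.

NI00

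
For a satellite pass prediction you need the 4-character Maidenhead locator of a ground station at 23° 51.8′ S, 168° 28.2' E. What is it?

RG46

Offset from 180°W / 90°S: lon 348.47°, lat 66.14°.
Field (20°×10°, letters A–R): lon ⌊348.47/20⌋ = 17 → R; lat ⌊66.14/10⌋ = 6 → G.
Square (2°×1°, digits 0–9): lon ⌊8.47/2⌋ = 4; lat ⌊6.14/1⌋ = 6.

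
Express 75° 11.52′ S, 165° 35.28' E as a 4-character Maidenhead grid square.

RB24

Shift to the Maidenhead origin (180°W, 90°S): lon 345.59, lat 14.81.
Field: lon ⌊345.59/20⌋ = 17 → R; lat ⌊14.81/10⌋ = 1 → B.
Square: lon ⌊5.59/2⌋ = 2; lat ⌊4.81/1⌋ = 4.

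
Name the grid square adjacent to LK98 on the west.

LK88

Longitude square 9; −1 → 8.
The latitude characters are unchanged.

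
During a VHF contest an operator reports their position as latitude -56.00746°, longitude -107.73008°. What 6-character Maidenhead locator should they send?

Offset from 180°W / 90°S: lon 72.2699°, lat 33.9925°.
Field: lon ⌊72.2699/20⌋ = 3 → D; lat ⌊33.9925/10⌋ = 3 → D.
Square: lon ⌊12.2699/2⌋ = 6; lat ⌊3.9925/1⌋ = 3.
Subsquare: lon ⌊0.2699/0.0833333⌋ = 3 → d; lat ⌊0.9925/0.0416667⌋ = 23 → x.

DD63dx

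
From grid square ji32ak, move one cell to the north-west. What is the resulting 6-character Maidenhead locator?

JI22xl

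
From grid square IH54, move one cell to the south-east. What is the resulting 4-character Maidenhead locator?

Longitude square 5; +1 → 6.
Latitude square 4; −1 → 3.

IH63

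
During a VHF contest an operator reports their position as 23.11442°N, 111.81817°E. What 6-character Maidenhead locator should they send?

Shift to the Maidenhead origin (180°W, 90°S): lon 291.8182, lat 113.1144.
Field: lon ⌊291.8182/20⌋ = 14 → O; lat ⌊113.1144/10⌋ = 11 → L.
Square: lon ⌊11.8182/2⌋ = 5; lat ⌊3.1144/1⌋ = 3.
Subsquare: lon ⌊1.8182/0.0833333⌋ = 21 → v; lat ⌊0.1144/0.0416667⌋ = 2 → c.

OL53vc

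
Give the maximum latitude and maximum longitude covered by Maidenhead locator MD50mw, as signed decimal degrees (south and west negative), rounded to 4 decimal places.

Field M=12, D=3: +12·20° lon, +3·10° lat → SW at lon 60°, lat -60°.
Square 5, 0: +5·2° lon, +0·1° lat → SW at lon 70°, lat -60°.
Subsquare m=12, w=22: +12·0.0833333° lon, +22·0.0416667° lat → SW at lon 71°, lat -59.0833°.
Cell spans 0.0833333° lon × 0.0416667° lat. NE corner is SW corner plus one full cell.
latitude -59.0417, longitude 71.0833.

-59.0417, 71.0833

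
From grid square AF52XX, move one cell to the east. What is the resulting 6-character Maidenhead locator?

Longitude subsquare x = 23; +1 → 24, wraps to 0 = a, carry into square.
Longitude square 5; +1 → 6.
The latitude characters are unchanged.

AF62ax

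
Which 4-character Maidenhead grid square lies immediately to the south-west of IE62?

IE51

Longitude square 6; −1 → 5.
Latitude square 2; −1 → 1.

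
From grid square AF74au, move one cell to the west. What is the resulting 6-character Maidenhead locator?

Longitude subsquare a = 0; −1 → -1, wraps to 23 = x, carry into square.
Longitude square 7; −1 → 6.
The latitude characters are unchanged.

AF64xu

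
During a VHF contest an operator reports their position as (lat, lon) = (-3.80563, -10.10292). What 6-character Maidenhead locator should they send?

II46we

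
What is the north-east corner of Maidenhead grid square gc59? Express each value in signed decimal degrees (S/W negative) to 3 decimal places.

Field G=6, C=2: +6·20° lon, +2·10° lat → SW at lon -60°, lat -70°.
Square 5, 9: +5·2° lon, +9·1° lat → SW at lon -50°, lat -61°.
Cell spans 2° lon × 1° lat. NE corner is SW corner plus one full cell.
latitude -60.000, longitude -48.000.

-60.000, -48.000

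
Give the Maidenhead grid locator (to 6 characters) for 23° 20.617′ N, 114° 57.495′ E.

OL73li

Shift to the Maidenhead origin (180°W, 90°S): lon 294.9583, lat 113.3436.
Field: lon ⌊294.9583/20⌋ = 14 → O; lat ⌊113.3436/10⌋ = 11 → L.
Square: lon ⌊14.9583/2⌋ = 7; lat ⌊3.3436/1⌋ = 3.
Subsquare: lon ⌊0.9583/0.0833333⌋ = 11 → l; lat ⌊0.3436/0.0416667⌋ = 8 → i.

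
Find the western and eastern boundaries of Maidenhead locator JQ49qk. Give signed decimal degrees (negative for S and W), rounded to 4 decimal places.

9.3333, 9.4167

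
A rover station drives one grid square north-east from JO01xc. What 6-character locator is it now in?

JO11ad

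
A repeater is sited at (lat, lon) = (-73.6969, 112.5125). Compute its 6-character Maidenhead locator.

OB66gh

Shift to the Maidenhead origin (180°W, 90°S): lon 292.5125, lat 16.3031.
Field (20°×10°, letters A–R): lon ⌊292.5125/20⌋ = 14 → O; lat ⌊16.3031/10⌋ = 1 → B.
Square (2°×1°, digits 0–9): lon ⌊12.5125/2⌋ = 6; lat ⌊6.3031/1⌋ = 6.
Subsquare (5′×2.5′, letters a–x): lon ⌊0.5125/0.0833333⌋ = 6 → g; lat ⌊0.3031/0.0416667⌋ = 7 → h.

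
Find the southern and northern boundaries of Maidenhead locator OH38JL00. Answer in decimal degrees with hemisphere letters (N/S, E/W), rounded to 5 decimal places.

11.54167° S, 11.53750° S

Field O=14, H=7: +14·20° lon, +7·10° lat → SW at lon 100°, lat -20°.
Square 3, 8: +3·2° lon, +8·1° lat → SW at lon 106°, lat -12°.
Subsquare j=9, l=11: +9·0.0833333° lon, +11·0.0416667° lat → SW at lon 106.75°, lat -11.5417°.
Extended square 0, 0: +0·0.00833333° lon, +0·0.00416667° lat → SW at lon 106.75°, lat -11.5417°.
Cell spans 0.00833333° lon × 0.00416667° lat.
south 11.54167° S, north 11.53750° S.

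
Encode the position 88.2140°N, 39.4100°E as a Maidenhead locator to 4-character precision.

KR98

Add 180° to longitude and 90° to latitude: 219.41, 178.21.
Field: lon ⌊219.41/20⌋ = 10 → K; lat ⌊178.21/10⌋ = 17 → R.
Square: lon ⌊19.41/2⌋ = 9; lat ⌊8.21/1⌋ = 8.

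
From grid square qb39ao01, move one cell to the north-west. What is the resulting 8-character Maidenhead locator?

Longitude extended square 0; −1 → -1, wraps to 9, carry into subsquare.
Longitude subsquare a = 0; −1 → -1, wraps to 23 = x, carry into square.
Longitude square 3; −1 → 2.
Latitude extended square 1; +1 → 2.

QB29xo92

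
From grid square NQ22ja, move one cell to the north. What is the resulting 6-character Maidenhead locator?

Latitude subsquare a = 0; +1 → 1 = b.
The longitude characters are unchanged.

NQ22jb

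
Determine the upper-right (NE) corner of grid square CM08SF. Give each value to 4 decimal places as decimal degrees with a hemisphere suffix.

Field C=2, M=12: +2·20° lon, +12·10° lat → SW at lon -140°, lat 30°.
Square 0, 8: +0·2° lon, +8·1° lat → SW at lon -140°, lat 38°.
Subsquare s=18, f=5: +18·0.0833333° lon, +5·0.0416667° lat → SW at lon -138.5°, lat 38.2083°.
Cell spans 0.0833333° lon × 0.0416667° lat. NE corner is SW corner plus one full cell.
latitude 38.2500° N, longitude 138.4167° W.

38.2500° N, 138.4167° W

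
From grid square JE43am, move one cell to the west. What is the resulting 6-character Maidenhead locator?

JE33xm

Longitude subsquare a = 0; −1 → -1, wraps to 23 = x, carry into square.
Longitude square 4; −1 → 3.
The latitude characters are unchanged.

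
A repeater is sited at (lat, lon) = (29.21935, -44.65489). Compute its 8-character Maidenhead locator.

GL79qf12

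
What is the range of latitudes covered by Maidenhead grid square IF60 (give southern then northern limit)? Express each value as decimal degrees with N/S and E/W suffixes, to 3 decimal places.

Field I=8, F=5: +8·20° lon, +5·10° lat → SW at lon -20°, lat -40°.
Square 6, 0: +6·2° lon, +0·1° lat → SW at lon -8°, lat -40°.
Cell spans 2° lon × 1° lat.
south 40.000° S, north 39.000° S.

40.000° S, 39.000° S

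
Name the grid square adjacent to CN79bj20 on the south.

CN79bi29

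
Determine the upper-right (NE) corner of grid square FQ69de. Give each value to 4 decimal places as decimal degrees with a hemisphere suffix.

79.2083° N, 67.6667° W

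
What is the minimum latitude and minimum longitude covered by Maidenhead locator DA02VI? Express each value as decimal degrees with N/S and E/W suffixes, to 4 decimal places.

Field D=3, A=0: +3·20° lon, +0·10° lat → SW at lon -120°, lat -90°.
Square 0, 2: +0·2° lon, +2·1° lat → SW at lon -120°, lat -88°.
Subsquare v=21, i=8: +21·0.0833333° lon, +8·0.0416667° lat → SW at lon -118.25°, lat -87.6667°.
latitude 87.6667° S, longitude 118.2500° W.

87.6667° S, 118.2500° W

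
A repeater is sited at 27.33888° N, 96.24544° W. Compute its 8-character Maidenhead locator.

EL17vi01

Shift to the Maidenhead origin (180°W, 90°S): lon 83.75456, lat 117.33888.
Field: lon ⌊83.75456/20⌋ = 4 → E; lat ⌊117.33888/10⌋ = 11 → L.
Square: lon ⌊3.75456/2⌋ = 1; lat ⌊7.33888/1⌋ = 7.
Subsquare: lon ⌊1.75456/0.0833333⌋ = 21 → v; lat ⌊0.33888/0.0416667⌋ = 8 → i.
Extended square: lon ⌊0.00456/0.00833333⌋ = 0; lat ⌊0.00555/0.00416667⌋ = 1.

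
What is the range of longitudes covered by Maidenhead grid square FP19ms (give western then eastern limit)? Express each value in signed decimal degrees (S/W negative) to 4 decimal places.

-77.0000, -76.9167

Field F=5, P=15: +5·20° lon, +15·10° lat → SW at lon -80°, lat 60°.
Square 1, 9: +1·2° lon, +9·1° lat → SW at lon -78°, lat 69°.
Subsquare m=12, s=18: +12·0.0833333° lon, +18·0.0416667° lat → SW at lon -77°, lat 69.75°.
Cell spans 0.0833333° lon × 0.0416667° lat.
west -77.0000, east -76.9167.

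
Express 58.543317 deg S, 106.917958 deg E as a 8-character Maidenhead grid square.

OD31lk09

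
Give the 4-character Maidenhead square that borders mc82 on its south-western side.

Longitude square 8; −1 → 7.
Latitude square 2; −1 → 1.

MC71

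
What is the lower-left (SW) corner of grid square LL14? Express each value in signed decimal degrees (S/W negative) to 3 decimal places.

Field L=11, L=11: +11·20° lon, +11·10° lat → SW at lon 40°, lat 20°.
Square 1, 4: +1·2° lon, +4·1° lat → SW at lon 42°, lat 24°.
latitude 24.000, longitude 42.000.

24.000, 42.000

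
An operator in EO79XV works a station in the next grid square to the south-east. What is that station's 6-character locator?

Longitude subsquare x = 23; +1 → 24, wraps to 0 = a, carry into square.
Longitude square 7; +1 → 8.
Latitude subsquare v = 21; −1 → 20 = u.

EO89au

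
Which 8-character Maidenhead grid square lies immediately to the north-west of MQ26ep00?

MQ26dp91

Longitude extended square 0; −1 → -1, wraps to 9, carry into subsquare.
Longitude subsquare e = 4; −1 → 3 = d.
Latitude extended square 0; +1 → 1.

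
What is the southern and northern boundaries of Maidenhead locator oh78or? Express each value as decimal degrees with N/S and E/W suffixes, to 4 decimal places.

Field O=14, H=7: +14·20° lon, +7·10° lat → SW at lon 100°, lat -20°.
Square 7, 8: +7·2° lon, +8·1° lat → SW at lon 114°, lat -12°.
Subsquare o=14, r=17: +14·0.0833333° lon, +17·0.0416667° lat → SW at lon 115.167°, lat -11.2917°.
Cell spans 0.0833333° lon × 0.0416667° lat.
south 11.2917° S, north 11.2500° S.

11.2917° S, 11.2500° S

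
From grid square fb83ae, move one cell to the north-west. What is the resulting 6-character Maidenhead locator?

Longitude subsquare a = 0; −1 → -1, wraps to 23 = x, carry into square.
Longitude square 8; −1 → 7.
Latitude subsquare e = 4; +1 → 5 = f.

FB73xf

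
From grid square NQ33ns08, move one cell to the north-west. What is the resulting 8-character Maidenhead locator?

Longitude extended square 0; −1 → -1, wraps to 9, carry into subsquare.
Longitude subsquare n = 13; −1 → 12 = m.
Latitude extended square 8; +1 → 9.

NQ33ms99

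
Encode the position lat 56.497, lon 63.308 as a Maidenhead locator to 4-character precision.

MO16

Shift to the Maidenhead origin (180°W, 90°S): lon 243.31, lat 146.50.
Field: lon ⌊243.31/20⌋ = 12 → M; lat ⌊146.50/10⌋ = 14 → O.
Square: lon ⌊3.31/2⌋ = 1; lat ⌊6.50/1⌋ = 6.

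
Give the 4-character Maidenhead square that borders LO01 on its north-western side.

KO92

Longitude square 0; −1 → -1, wraps to 9, carry into field.
Longitude field L = 11; −1 → 10 = K.
Latitude square 1; +1 → 2.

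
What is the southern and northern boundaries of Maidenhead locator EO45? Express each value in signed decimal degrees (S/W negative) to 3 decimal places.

55.000, 56.000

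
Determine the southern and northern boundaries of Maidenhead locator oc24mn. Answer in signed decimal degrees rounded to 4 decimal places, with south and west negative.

-65.4583, -65.4167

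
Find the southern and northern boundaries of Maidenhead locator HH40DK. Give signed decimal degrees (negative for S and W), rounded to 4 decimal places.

-19.5833, -19.5417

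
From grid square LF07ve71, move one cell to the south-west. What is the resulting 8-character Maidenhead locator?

LF07ve60

Longitude extended square 7; −1 → 6.
Latitude extended square 1; −1 → 0.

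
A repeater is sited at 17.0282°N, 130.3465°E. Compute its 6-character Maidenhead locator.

Add 180° to longitude and 90° to latitude: 310.3465, 107.0282.
Field: 310.3465/20 → 15 → P, 107.0282/10 → 10 → K; chars PK.
Square: 10.3465/2 → 5, 7.0282/1 → 7; chars 57.
Subsquare: 0.3465/0.0833333 → 4 → e, 0.0282/0.0416667 → 0 → a; chars ea.

PK57ea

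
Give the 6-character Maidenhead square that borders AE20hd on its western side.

AE20gd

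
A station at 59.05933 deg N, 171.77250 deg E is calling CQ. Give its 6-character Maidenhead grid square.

RO59vb

Add 180° to longitude and 90° to latitude: 351.7725, 149.0593.
Field (20°×10°, letters A–R): 351.7725/20 → 17 → R, 149.0593/10 → 14 → O; chars RO.
Square (2°×1°, digits 0–9): 11.7725/2 → 5, 9.0593/1 → 9; chars 59.
Subsquare (5′×2.5′, letters a–x): 1.7725/0.0833333 → 21 → v, 0.0593/0.0416667 → 1 → b; chars vb.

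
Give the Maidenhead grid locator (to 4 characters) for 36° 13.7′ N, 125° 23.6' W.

CM76

Shift to the Maidenhead origin (180°W, 90°S): lon 54.61, lat 126.23.
Field (20°×10°, letters A–R): 54.61/20 → 2 → C, 126.23/10 → 12 → M; chars CM.
Square (2°×1°, digits 0–9): 14.61/2 → 7, 6.23/1 → 6; chars 76.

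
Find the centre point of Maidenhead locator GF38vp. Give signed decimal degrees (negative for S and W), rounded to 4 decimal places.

-31.3542, -52.2083

Field G=6, F=5: +6·20° lon, +5·10° lat → SW at lon -60°, lat -40°.
Square 3, 8: +3·2° lon, +8·1° lat → SW at lon -54°, lat -32°.
Subsquare v=21, p=15: +21·0.0833333° lon, +15·0.0416667° lat → SW at lon -52.25°, lat -31.375°.
Cell spans 0.0833333° lon × 0.0416667° lat. Centre is SW corner plus half of each.
latitude -31.3542, longitude -52.2083.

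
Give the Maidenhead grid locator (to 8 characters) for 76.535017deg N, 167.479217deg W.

Add 180° to longitude and 90° to latitude: 12.52078, 166.53502.
Field (20°×10°, letters A–R): lon ⌊12.52078/20⌋ = 0 → A; lat ⌊166.53502/10⌋ = 16 → Q.
Square (2°×1°, digits 0–9): lon ⌊12.52078/2⌋ = 6; lat ⌊6.53502/1⌋ = 6.
Subsquare (5′×2.5′, letters a–x): lon ⌊0.52078/0.0833333⌋ = 6 → g; lat ⌊0.53502/0.0416667⌋ = 12 → m.
Extended square (30″×15″, digits 0–9): lon ⌊0.02078/0.00833333⌋ = 2; lat ⌊0.03502/0.00416667⌋ = 8.

AQ66gm28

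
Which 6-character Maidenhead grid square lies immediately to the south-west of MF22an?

Longitude subsquare a = 0; −1 → -1, wraps to 23 = x, carry into square.
Longitude square 2; −1 → 1.
Latitude subsquare n = 13; −1 → 12 = m.

MF12xm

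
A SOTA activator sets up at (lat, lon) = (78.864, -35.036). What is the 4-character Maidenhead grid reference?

HQ28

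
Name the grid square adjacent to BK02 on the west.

AK92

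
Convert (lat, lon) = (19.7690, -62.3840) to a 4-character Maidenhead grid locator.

Add 180° to longitude and 90° to latitude: 117.62, 109.77.
Field: lon ⌊117.62/20⌋ = 5 → F; lat ⌊109.77/10⌋ = 10 → K.
Square: lon ⌊17.62/2⌋ = 8; lat ⌊9.77/1⌋ = 9.

FK89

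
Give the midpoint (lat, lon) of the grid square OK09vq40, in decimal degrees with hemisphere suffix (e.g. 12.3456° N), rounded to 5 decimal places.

19.66875° N, 101.78750° E

Field O=14, K=10: +14·20° lon, +10·10° lat → SW at lon 100°, lat 10°.
Square 0, 9: +0·2° lon, +9·1° lat → SW at lon 100°, lat 19°.
Subsquare v=21, q=16: +21·0.0833333° lon, +16·0.0416667° lat → SW at lon 101.75°, lat 19.6667°.
Extended square 4, 0: +4·0.00833333° lon, +0·0.00416667° lat → SW at lon 101.783°, lat 19.6667°.
Cell spans 0.00833333° lon × 0.00416667° lat. Centre is SW corner plus half of each.
latitude 19.66875° N, longitude 101.78750° E.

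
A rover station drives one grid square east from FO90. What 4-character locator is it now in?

Longitude square 9; +1 → 10, wraps to 0, carry into field.
Longitude field F = 5; +1 → 6 = G.
The latitude characters are unchanged.

GO00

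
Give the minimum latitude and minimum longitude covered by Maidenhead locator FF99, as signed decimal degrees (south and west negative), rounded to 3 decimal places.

Field F=5, F=5: +5·20° lon, +5·10° lat → SW at lon -80°, lat -40°.
Square 9, 9: +9·2° lon, +9·1° lat → SW at lon -62°, lat -31°.
latitude -31.000, longitude -62.000.

-31.000, -62.000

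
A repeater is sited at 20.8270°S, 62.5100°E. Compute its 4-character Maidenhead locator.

Add 180° to longitude and 90° to latitude: 242.51, 69.17.
Field: lon ⌊242.51/20⌋ = 12 → M; lat ⌊69.17/10⌋ = 6 → G.
Square: lon ⌊2.51/2⌋ = 1; lat ⌊9.17/1⌋ = 9.

MG19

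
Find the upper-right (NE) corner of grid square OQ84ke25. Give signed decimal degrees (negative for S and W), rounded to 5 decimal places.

Field O=14, Q=16: +14·20° lon, +16·10° lat → SW at lon 100°, lat 70°.
Square 8, 4: +8·2° lon, +4·1° lat → SW at lon 116°, lat 74°.
Subsquare k=10, e=4: +10·0.0833333° lon, +4·0.0416667° lat → SW at lon 116.833°, lat 74.1667°.
Extended square 2, 5: +2·0.00833333° lon, +5·0.00416667° lat → SW at lon 116.85°, lat 74.1875°.
Cell spans 0.00833333° lon × 0.00416667° lat. NE corner is SW corner plus one full cell.
latitude 74.19167, longitude 116.85833.

74.19167, 116.85833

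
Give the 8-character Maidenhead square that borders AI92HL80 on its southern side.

AI92hk89

Latitude extended square 0; −1 → -1, wraps to 9, carry into subsquare.
Latitude subsquare l = 11; −1 → 10 = k.
The longitude characters are unchanged.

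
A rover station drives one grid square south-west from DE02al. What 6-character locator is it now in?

CE92xk

Longitude subsquare a = 0; −1 → -1, wraps to 23 = x, carry into square.
Longitude square 0; −1 → -1, wraps to 9, carry into field.
Longitude field D = 3; −1 → 2 = C.
Latitude subsquare l = 11; −1 → 10 = k.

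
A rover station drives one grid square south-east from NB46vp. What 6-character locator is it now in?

NB46wo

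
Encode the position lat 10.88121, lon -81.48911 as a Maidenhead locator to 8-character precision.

EK90gv11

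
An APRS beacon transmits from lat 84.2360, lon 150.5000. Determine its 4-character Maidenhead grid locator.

QR54

Add 180° to longitude and 90° to latitude: 330.50, 174.24.
Field (20°×10°, letters A–R): 330.50/20 → 16 → Q, 174.24/10 → 17 → R; chars QR.
Square (2°×1°, digits 0–9): 10.50/2 → 5, 4.24/1 → 4; chars 54.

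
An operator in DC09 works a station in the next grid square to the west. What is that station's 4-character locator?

Longitude square 0; −1 → -1, wraps to 9, carry into field.
Longitude field D = 3; −1 → 2 = C.
The latitude characters are unchanged.

CC99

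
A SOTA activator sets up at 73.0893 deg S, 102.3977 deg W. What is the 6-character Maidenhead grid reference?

DB86tv

Offset from 180°W / 90°S: lon 77.6023°, lat 16.9107°.
Field: 77.6023/20 → 3 → D, 16.9107/10 → 1 → B; chars DB.
Square: 17.6023/2 → 8, 6.9107/1 → 6; chars 86.
Subsquare: 1.6023/0.0833333 → 19 → t, 0.9107/0.0416667 → 21 → v; chars tv.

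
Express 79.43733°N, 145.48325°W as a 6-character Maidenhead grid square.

Add 180° to longitude and 90° to latitude: 34.5168, 169.4373.
Field: lon ⌊34.5168/20⌋ = 1 → B; lat ⌊169.4373/10⌋ = 16 → Q.
Square: lon ⌊14.5168/2⌋ = 7; lat ⌊9.4373/1⌋ = 9.
Subsquare: lon ⌊0.5168/0.0833333⌋ = 6 → g; lat ⌊0.4373/0.0416667⌋ = 10 → k.

BQ79gk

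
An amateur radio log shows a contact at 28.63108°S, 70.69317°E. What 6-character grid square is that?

MG51ii

Add 180° to longitude and 90° to latitude: 250.6932, 61.3689.
Field (20°×10°, letters A–R): lon ⌊250.6932/20⌋ = 12 → M; lat ⌊61.3689/10⌋ = 6 → G.
Square (2°×1°, digits 0–9): lon ⌊10.6932/2⌋ = 5; lat ⌊1.3689/1⌋ = 1.
Subsquare (5′×2.5′, letters a–x): lon ⌊0.6932/0.0833333⌋ = 8 → i; lat ⌊0.3689/0.0416667⌋ = 8 → i.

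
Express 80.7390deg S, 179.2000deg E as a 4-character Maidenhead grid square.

RA99

Offset from 180°W / 90°S: lon 359.20°, lat 9.26°.
Field: lon ⌊359.20/20⌋ = 17 → R; lat ⌊9.26/10⌋ = 0 → A.
Square: lon ⌊19.20/2⌋ = 9; lat ⌊9.26/1⌋ = 9.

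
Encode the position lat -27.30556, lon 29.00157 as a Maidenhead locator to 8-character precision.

KG42mq06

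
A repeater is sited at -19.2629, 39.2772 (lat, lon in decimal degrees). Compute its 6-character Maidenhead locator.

Offset from 180°W / 90°S: lon 219.2772°, lat 70.7371°.
Field: 219.2772/20 → 10 → K, 70.7371/10 → 7 → H; chars KH.
Square: 19.2772/2 → 9, 0.7371/1 → 0; chars 90.
Subsquare: 1.2772/0.0833333 → 15 → p, 0.7371/0.0416667 → 17 → r; chars pr.

KH90pr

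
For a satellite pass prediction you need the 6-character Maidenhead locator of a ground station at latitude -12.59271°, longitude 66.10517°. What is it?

MH37bj

Offset from 180°W / 90°S: lon 246.1052°, lat 77.4073°.
Field: lon ⌊246.1052/20⌋ = 12 → M; lat ⌊77.4073/10⌋ = 7 → H.
Square: lon ⌊6.1052/2⌋ = 3; lat ⌊7.4073/1⌋ = 7.
Subsquare: lon ⌊0.1052/0.0833333⌋ = 1 → b; lat ⌊0.4073/0.0416667⌋ = 9 → j.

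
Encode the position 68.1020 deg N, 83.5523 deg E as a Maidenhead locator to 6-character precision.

NP18sc

Add 180° to longitude and 90° to latitude: 263.5523, 158.1020.
Field: lon ⌊263.5523/20⌋ = 13 → N; lat ⌊158.1020/10⌋ = 15 → P.
Square: lon ⌊3.5523/2⌋ = 1; lat ⌊8.1020/1⌋ = 8.
Subsquare: lon ⌊1.5523/0.0833333⌋ = 18 → s; lat ⌊0.1020/0.0416667⌋ = 2 → c.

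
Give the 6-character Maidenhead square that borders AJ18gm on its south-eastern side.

Longitude subsquare g = 6; +1 → 7 = h.
Latitude subsquare m = 12; −1 → 11 = l.

AJ18hl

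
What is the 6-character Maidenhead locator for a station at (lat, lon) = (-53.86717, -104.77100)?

DD76od

Add 180° to longitude and 90° to latitude: 75.2290, 36.1328.
Field: lon ⌊75.2290/20⌋ = 3 → D; lat ⌊36.1328/10⌋ = 3 → D.
Square: lon ⌊15.2290/2⌋ = 7; lat ⌊6.1328/1⌋ = 6.
Subsquare: lon ⌊1.2290/0.0833333⌋ = 14 → o; lat ⌊0.1328/0.0416667⌋ = 3 → d.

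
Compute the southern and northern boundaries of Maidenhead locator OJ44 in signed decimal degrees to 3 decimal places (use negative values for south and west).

Field O=14, J=9: +14·20° lon, +9·10° lat → SW at lon 100°, lat 0°.
Square 4, 4: +4·2° lon, +4·1° lat → SW at lon 108°, lat 4°.
Cell spans 2° lon × 1° lat.
south 4.000, north 5.000.

4.000, 5.000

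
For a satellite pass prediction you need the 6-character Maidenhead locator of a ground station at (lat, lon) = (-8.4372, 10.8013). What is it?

JI51jn

Add 180° to longitude and 90° to latitude: 190.8013, 81.5628.
Field: 190.8013/20 → 9 → J, 81.5628/10 → 8 → I; chars JI.
Square: 10.8013/2 → 5, 1.5628/1 → 1; chars 51.
Subsquare: 0.8013/0.0833333 → 9 → j, 0.5628/0.0416667 → 13 → n; chars jn.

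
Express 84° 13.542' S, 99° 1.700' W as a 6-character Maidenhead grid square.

Offset from 180°W / 90°S: lon 80.9717°, lat 5.7743°.
Field: lon ⌊80.9717/20⌋ = 4 → E; lat ⌊5.7743/10⌋ = 0 → A.
Square: lon ⌊0.9717/2⌋ = 0; lat ⌊5.7743/1⌋ = 5.
Subsquare: lon ⌊0.9717/0.0833333⌋ = 11 → l; lat ⌊0.7743/0.0416667⌋ = 18 → s.

EA05ls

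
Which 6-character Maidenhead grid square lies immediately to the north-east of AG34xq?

Longitude subsquare x = 23; +1 → 24, wraps to 0 = a, carry into square.
Longitude square 3; +1 → 4.
Latitude subsquare q = 16; +1 → 17 = r.

AG44ar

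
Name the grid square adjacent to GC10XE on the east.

Longitude subsquare x = 23; +1 → 24, wraps to 0 = a, carry into square.
Longitude square 1; +1 → 2.
The latitude characters are unchanged.

GC20ae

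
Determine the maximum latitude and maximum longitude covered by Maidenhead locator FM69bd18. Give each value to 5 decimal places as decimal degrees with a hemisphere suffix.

Field F=5, M=12: +5·20° lon, +12·10° lat → SW at lon -80°, lat 30°.
Square 6, 9: +6·2° lon, +9·1° lat → SW at lon -68°, lat 39°.
Subsquare b=1, d=3: +1·0.0833333° lon, +3·0.0416667° lat → SW at lon -67.9167°, lat 39.125°.
Extended square 1, 8: +1·0.00833333° lon, +8·0.00416667° lat → SW at lon -67.9083°, lat 39.1583°.
Cell spans 0.00833333° lon × 0.00416667° lat. NE corner is SW corner plus one full cell.
latitude 39.16250° N, longitude 67.90000° W.

39.16250° N, 67.90000° W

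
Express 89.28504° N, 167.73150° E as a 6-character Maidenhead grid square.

RR39ug

Offset from 180°W / 90°S: lon 347.7315°, lat 179.2850°.
Field: 347.7315/20 → 17 → R, 179.2850/10 → 17 → R; chars RR.
Square: 7.7315/2 → 3, 9.2850/1 → 9; chars 39.
Subsquare: 1.7315/0.0833333 → 20 → u, 0.2850/0.0416667 → 6 → g; chars ug.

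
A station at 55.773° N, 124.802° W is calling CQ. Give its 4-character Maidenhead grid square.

CO75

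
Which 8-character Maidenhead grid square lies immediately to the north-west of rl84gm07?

RL84fm98

Longitude extended square 0; −1 → -1, wraps to 9, carry into subsquare.
Longitude subsquare g = 6; −1 → 5 = f.
Latitude extended square 7; +1 → 8.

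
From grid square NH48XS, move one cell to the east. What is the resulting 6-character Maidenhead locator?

Longitude subsquare x = 23; +1 → 24, wraps to 0 = a, carry into square.
Longitude square 4; +1 → 5.
The latitude characters are unchanged.

NH58as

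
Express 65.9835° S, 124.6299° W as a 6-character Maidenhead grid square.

Add 180° to longitude and 90° to latitude: 55.3701, 24.0165.
Field: 55.3701/20 → 2 → C, 24.0165/10 → 2 → C; chars CC.
Square: 15.3701/2 → 7, 4.0165/1 → 4; chars 74.
Subsquare: 1.3701/0.0833333 → 16 → q, 0.0165/0.0416667 → 0 → a; chars qa.

CC74qa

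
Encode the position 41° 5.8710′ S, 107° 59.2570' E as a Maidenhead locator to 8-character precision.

OE38xv86

Offset from 180°W / 90°S: lon 287.98762°, lat 48.90215°.
Field (20°×10°, letters A–R): 287.98762/20 → 14 → O, 48.90215/10 → 4 → E; chars OE.
Square (2°×1°, digits 0–9): 7.98762/2 → 3, 8.90215/1 → 8; chars 38.
Subsquare (5′×2.5′, letters a–x): 1.98762/0.0833333 → 23 → x, 0.90215/0.0416667 → 21 → v; chars xv.
Extended square (30″×15″, digits 0–9): 0.07095/0.00833333 → 8, 0.02715/0.00416667 → 6; chars 86.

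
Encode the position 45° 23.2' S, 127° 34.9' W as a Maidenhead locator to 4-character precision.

CE64

Shift to the Maidenhead origin (180°W, 90°S): lon 52.42, lat 44.61.
Field: 52.42/20 → 2 → C, 44.61/10 → 4 → E; chars CE.
Square: 12.42/2 → 6, 4.61/1 → 4; chars 64.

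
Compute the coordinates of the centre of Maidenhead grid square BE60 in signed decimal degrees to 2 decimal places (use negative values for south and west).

-49.50, -147.00

Field B=1, E=4: +1·20° lon, +4·10° lat → SW at lon -160°, lat -50°.
Square 6, 0: +6·2° lon, +0·1° lat → SW at lon -148°, lat -50°.
Cell spans 2° lon × 1° lat. Centre is SW corner plus half of each.
latitude -49.50, longitude -147.00.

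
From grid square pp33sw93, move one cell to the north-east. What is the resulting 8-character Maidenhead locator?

PP33tw04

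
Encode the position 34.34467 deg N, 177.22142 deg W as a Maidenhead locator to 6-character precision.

Offset from 180°W / 90°S: lon 2.7786°, lat 124.3447°.
Field: 2.7786/20 → 0 → A, 124.3447/10 → 12 → M; chars AM.
Square: 2.7786/2 → 1, 4.3447/1 → 4; chars 14.
Subsquare: 0.7786/0.0833333 → 9 → j, 0.3447/0.0416667 → 8 → i; chars ji.

AM14ji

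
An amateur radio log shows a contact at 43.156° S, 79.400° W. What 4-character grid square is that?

FE06

Shift to the Maidenhead origin (180°W, 90°S): lon 100.60, lat 46.84.
Field: 100.60/20 → 5 → F, 46.84/10 → 4 → E; chars FE.
Square: 0.60/2 → 0, 6.84/1 → 6; chars 06.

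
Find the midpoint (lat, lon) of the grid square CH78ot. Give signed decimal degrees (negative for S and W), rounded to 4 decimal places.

Field C=2, H=7: +2·20° lon, +7·10° lat → SW at lon -140°, lat -20°.
Square 7, 8: +7·2° lon, +8·1° lat → SW at lon -126°, lat -12°.
Subsquare o=14, t=19: +14·0.0833333° lon, +19·0.0416667° lat → SW at lon -124.833°, lat -11.2083°.
Cell spans 0.0833333° lon × 0.0416667° lat. Centre is SW corner plus half of each.
latitude -11.1875, longitude -124.7917.

-11.1875, -124.7917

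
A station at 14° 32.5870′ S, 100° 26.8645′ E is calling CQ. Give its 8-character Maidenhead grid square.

OH05fk39

Shift to the Maidenhead origin (180°W, 90°S): lon 280.44774, lat 75.45688.
Field (20°×10°, letters A–R): lon ⌊280.44774/20⌋ = 14 → O; lat ⌊75.45688/10⌋ = 7 → H.
Square (2°×1°, digits 0–9): lon ⌊0.44774/2⌋ = 0; lat ⌊5.45688/1⌋ = 5.
Subsquare (5′×2.5′, letters a–x): lon ⌊0.44774/0.0833333⌋ = 5 → f; lat ⌊0.45688/0.0416667⌋ = 10 → k.
Extended square (30″×15″, digits 0–9): lon ⌊0.03108/0.00833333⌋ = 3; lat ⌊0.04022/0.00416667⌋ = 9.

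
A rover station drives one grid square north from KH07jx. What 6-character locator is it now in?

Latitude subsquare x = 23; +1 → 24, wraps to 0 = a, carry into square.
Latitude square 7; +1 → 8.
The longitude characters are unchanged.

KH08ja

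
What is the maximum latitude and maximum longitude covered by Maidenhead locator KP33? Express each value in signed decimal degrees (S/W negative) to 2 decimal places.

64.00, 28.00

Field K=10, P=15: +10·20° lon, +15·10° lat → SW at lon 20°, lat 60°.
Square 3, 3: +3·2° lon, +3·1° lat → SW at lon 26°, lat 63°.
Cell spans 2° lon × 1° lat. NE corner is SW corner plus one full cell.
latitude 64.00, longitude 28.00.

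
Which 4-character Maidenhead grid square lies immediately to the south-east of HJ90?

II09

Longitude square 9; +1 → 10, wraps to 0, carry into field.
Longitude field H = 7; +1 → 8 = I.
Latitude square 0; −1 → -1, wraps to 9, carry into field.
Latitude field J = 9; −1 → 8 = I.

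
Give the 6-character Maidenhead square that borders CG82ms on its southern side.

CG82mr

Latitude subsquare s = 18; −1 → 17 = r.
The longitude characters are unchanged.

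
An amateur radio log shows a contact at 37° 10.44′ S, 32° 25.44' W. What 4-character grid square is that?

HF32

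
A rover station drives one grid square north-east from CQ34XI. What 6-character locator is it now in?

Longitude subsquare x = 23; +1 → 24, wraps to 0 = a, carry into square.
Longitude square 3; +1 → 4.
Latitude subsquare i = 8; +1 → 9 = j.

CQ44aj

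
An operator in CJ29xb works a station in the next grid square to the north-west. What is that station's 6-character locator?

CJ29wc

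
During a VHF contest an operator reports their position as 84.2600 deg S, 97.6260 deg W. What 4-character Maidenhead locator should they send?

EA15

Add 180° to longitude and 90° to latitude: 82.37, 5.74.
Field (20°×10°, letters A–R): lon ⌊82.37/20⌋ = 4 → E; lat ⌊5.74/10⌋ = 0 → A.
Square (2°×1°, digits 0–9): lon ⌊2.37/2⌋ = 1; lat ⌊5.74/1⌋ = 5.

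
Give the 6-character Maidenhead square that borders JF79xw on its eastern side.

Longitude subsquare x = 23; +1 → 24, wraps to 0 = a, carry into square.
Longitude square 7; +1 → 8.
The latitude characters are unchanged.

JF89aw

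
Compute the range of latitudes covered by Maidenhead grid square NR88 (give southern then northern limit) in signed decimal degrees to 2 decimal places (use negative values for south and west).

Field N=13, R=17: +13·20° lon, +17·10° lat → SW at lon 80°, lat 80°.
Square 8, 8: +8·2° lon, +8·1° lat → SW at lon 96°, lat 88°.
Cell spans 2° lon × 1° lat.
south 88.00, north 89.00.

88.00, 89.00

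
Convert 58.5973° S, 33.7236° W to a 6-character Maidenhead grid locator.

HD31dj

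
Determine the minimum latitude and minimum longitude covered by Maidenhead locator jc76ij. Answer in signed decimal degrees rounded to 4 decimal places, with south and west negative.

-63.6250, 14.6667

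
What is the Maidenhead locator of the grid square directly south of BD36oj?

BD36oi

Latitude subsquare j = 9; −1 → 8 = i.
The longitude characters are unchanged.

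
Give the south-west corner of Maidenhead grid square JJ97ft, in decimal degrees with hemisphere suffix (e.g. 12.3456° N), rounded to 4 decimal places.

Field J=9, J=9: +9·20° lon, +9·10° lat → SW at lon 0°, lat 0°.
Square 9, 7: +9·2° lon, +7·1° lat → SW at lon 18°, lat 7°.
Subsquare f=5, t=19: +5·0.0833333° lon, +19·0.0416667° lat → SW at lon 18.4167°, lat 7.79167°.
latitude 7.7917° N, longitude 18.4167° E.

7.7917° N, 18.4167° E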